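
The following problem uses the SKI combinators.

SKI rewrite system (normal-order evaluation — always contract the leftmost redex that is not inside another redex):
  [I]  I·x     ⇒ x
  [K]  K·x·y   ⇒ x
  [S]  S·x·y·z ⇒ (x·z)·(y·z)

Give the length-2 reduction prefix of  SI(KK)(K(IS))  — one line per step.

  start: SI(KK)(K(IS))
  step 1: I(K(IS))(KK(K(IS)))
  step 2: K(IS)(KK(K(IS)))

Answer: after 2 steps: K(IS)(KK(K(IS)))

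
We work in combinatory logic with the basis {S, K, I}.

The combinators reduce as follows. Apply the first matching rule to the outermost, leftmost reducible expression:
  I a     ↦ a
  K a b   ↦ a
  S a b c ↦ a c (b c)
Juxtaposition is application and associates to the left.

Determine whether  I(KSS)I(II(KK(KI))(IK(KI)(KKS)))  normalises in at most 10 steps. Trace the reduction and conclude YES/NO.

Answer: YES — reaches normal form SI(K(KI)) in 7 ≤ 10 steps

Derivation:
  start: I(KSS)I(II(KK(KI))(IK(KI)(KKS)))
  →1  KSSI(II(KK(KI))(IK(KI)(KKS)))
  →2  SI(II(KK(KI))(IK(KI)(KKS)))
  →3  SI(I(KK(KI))(IK(KI)(KKS)))
  →4  SI(KK(KI)(IK(KI)(KKS)))
  →5  SI(K(IK(KI)(KKS)))
  →6  SI(K(K(KI)(KKS)))
  →7  SI(K(KI))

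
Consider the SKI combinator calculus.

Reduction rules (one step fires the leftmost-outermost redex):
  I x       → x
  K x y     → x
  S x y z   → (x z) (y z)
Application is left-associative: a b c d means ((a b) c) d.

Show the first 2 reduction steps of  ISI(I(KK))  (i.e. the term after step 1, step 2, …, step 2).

  start: ISI(I(KK))
  [1] SI(I(KK))
  [2] SI(KK)

Answer: after 2 steps: SI(KK)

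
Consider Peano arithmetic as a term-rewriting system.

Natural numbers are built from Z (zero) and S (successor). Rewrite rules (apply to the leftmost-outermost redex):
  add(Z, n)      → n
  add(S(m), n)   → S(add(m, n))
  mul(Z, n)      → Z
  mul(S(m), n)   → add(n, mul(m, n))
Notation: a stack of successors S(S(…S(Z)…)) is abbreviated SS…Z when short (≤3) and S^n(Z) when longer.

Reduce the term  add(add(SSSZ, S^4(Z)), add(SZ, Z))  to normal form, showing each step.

  start: add(add(SSSZ, S^4(Z)), add(SZ, Z))
  [1] add(S(add(SSZ, S^4(Z))), add(SZ, Z))
  [2] S(add(add(SSZ, S^4(Z)), add(SZ, Z)))
  [3] S(add(S(add(SZ, S^4(Z))), add(SZ, Z)))
  [4] S(S(add(add(SZ, S^4(Z)), add(SZ, Z))))
  [5] S(S(add(S(add(Z, S^4(Z))), add(SZ, Z))))
  [6] S(S(S(add(add(Z, S^4(Z)), add(SZ, Z)))))
  [7] S(S(S(add(S^4(Z), add(SZ, Z)))))
  [8] S(S(S(S(add(SSSZ, add(SZ, Z))))))
  [9] S(S(S(S(S(add(SSZ, add(SZ, Z)))))))
  [10] S(S(S(S(S(S(add(SZ, add(SZ, Z))))))))
  [11] S(S(S(S(S(S(S(add(Z, add(SZ, Z)))))))))
  [12] S(S(S(S(S(S(S(add(SZ, Z))))))))
  [13] S(S(S(S(S(S(S(S(add(Z, Z)))))))))
  [14] S^8(Z)

Answer: normal form = S^8(Z)  (in 14 steps)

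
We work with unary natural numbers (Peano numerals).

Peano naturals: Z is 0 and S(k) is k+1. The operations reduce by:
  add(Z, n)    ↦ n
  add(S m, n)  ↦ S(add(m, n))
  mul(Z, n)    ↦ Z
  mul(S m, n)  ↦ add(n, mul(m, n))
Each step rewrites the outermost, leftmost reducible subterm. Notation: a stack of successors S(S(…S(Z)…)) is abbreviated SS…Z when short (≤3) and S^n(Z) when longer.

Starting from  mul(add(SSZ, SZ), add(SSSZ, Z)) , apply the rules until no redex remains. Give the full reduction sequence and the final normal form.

  start: mul(add(SSZ, SZ), add(SSSZ, Z))
  step 1: mul(S(add(SZ, SZ)), add(SSSZ, Z))
  step 2: add(add(SSSZ, Z), mul(add(SZ, SZ), add(SSSZ, Z)))
  step 3: add(S(add(SSZ, Z)), mul(add(SZ, SZ), add(SSSZ, Z)))
  step 4: S(add(add(SSZ, Z), mul(add(SZ, SZ), add(SSSZ, Z))))
  step 5: S(add(S(add(SZ, Z)), mul(add(SZ, SZ), add(SSSZ, Z))))
  step 6: S(S(add(add(SZ, Z), mul(add(SZ, SZ), add(SSSZ, Z)))))
  step 7: S(S(add(S(add(Z, Z)), mul(add(SZ, SZ), add(SSSZ, Z)))))
  step 8: S(S(S(add(add(Z, Z), mul(add(SZ, SZ), add(SSSZ, Z))))))
  step 9: S(S(S(add(Z, mul(add(SZ, SZ), add(SSSZ, Z))))))
  step 10: S(S(S(mul(add(SZ, SZ), add(SSSZ, Z)))))
  step 11: S(S(S(mul(S(add(Z, SZ)), add(SSSZ, Z)))))
  step 12: S(S(S(add(add(SSSZ, Z), mul(add(Z, SZ), add(SSSZ, Z))))))
  step 13: S(S(S(add(S(add(SSZ, Z)), mul(add(Z, SZ), add(SSSZ, Z))))))
  step 14: S(S(S(S(add(add(SSZ, Z), mul(add(Z, SZ), add(SSSZ, Z)))))))
  step 15: S(S(S(S(add(S(add(SZ, Z)), mul(add(Z, SZ), add(SSSZ, Z)))))))
  step 16: S(S(S(S(S(add(add(SZ, Z), mul(add(Z, SZ), add(SSSZ, Z))))))))
  step 17: S(S(S(S(S(add(S(add(Z, Z)), mul(add(Z, SZ), add(SSSZ, Z))))))))
  step 18: S(S(S(S(S(S(add(add(Z, Z), mul(add(Z, SZ), add(SSSZ, Z)))))))))
  step 19: S(S(S(S(S(S(add(Z, mul(add(Z, SZ), add(SSSZ, Z)))))))))
  step 20: S(S(S(S(S(S(mul(add(Z, SZ), add(SSSZ, Z))))))))
  step 21: S(S(S(S(S(S(mul(SZ, add(SSSZ, Z))))))))
  step 22: S(S(S(S(S(S(add(add(SSSZ, Z), mul(Z, add(SSSZ, Z)))))))))
  step 23: S(S(S(S(S(S(add(S(add(SSZ, Z)), mul(Z, add(SSSZ, Z)))))))))
  step 24: S(S(S(S(S(S(S(add(add(SSZ, Z), mul(Z, add(SSSZ, Z))))))))))
  step 25: S(S(S(S(S(S(S(add(S(add(SZ, Z)), mul(Z, add(SSSZ, Z))))))))))
  step 26: S(S(S(S(S(S(S(S(add(add(SZ, Z), mul(Z, add(SSSZ, Z)))))))))))
  step 27: S(S(S(S(S(S(S(S(add(S(add(Z, Z)), mul(Z, add(SSSZ, Z)))))))))))
  step 28: S(S(S(S(S(S(S(S(S(add(add(Z, Z), mul(Z, add(SSSZ, Z))))))))))))
  step 29: S(S(S(S(S(S(S(S(S(add(Z, mul(Z, add(SSSZ, Z))))))))))))
  step 30: S(S(S(S(S(S(S(S(S(mul(Z, add(SSSZ, Z)))))))))))
  step 31: S^9(Z)

Answer: normal form = S^9(Z)  (in 31 steps)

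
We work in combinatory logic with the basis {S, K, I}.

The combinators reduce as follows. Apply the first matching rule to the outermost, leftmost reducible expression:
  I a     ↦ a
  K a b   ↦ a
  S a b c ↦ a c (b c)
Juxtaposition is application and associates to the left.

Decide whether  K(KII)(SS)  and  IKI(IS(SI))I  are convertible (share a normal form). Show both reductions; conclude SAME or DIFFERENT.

Answer: SAME — A ⇓ I, B ⇓ I

Derivation:
Term A:
  start: K(KII)(SS)
  [1] KII
  [2] I

Term B:
  start: IKI(IS(SI))I
  [1] KI(IS(SI))I
  [2] II
  [3] I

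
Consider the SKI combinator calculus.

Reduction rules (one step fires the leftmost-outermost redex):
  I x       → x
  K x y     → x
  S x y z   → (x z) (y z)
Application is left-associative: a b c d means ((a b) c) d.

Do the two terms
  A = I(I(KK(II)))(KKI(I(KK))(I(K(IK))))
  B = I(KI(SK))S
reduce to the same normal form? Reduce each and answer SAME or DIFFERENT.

Answer: DIFFERENT — A ⇓ K(KK), B ⇓ S

Derivation:
Term A:
  start: I(I(KK(II)))(KKI(I(KK))(I(K(IK))))
  step 1: I(KK(II))(KKI(I(KK))(I(K(IK))))
  step 2: KK(II)(KKI(I(KK))(I(K(IK))))
  step 3: K(KKI(I(KK))(I(K(IK))))
  step 4: K(K(I(KK))(I(K(IK))))
  step 5: K(I(KK))
  step 6: K(KK)

Term B:
  start: I(KI(SK))S
  step 1: KI(SK)S
  step 2: IS
  step 3: S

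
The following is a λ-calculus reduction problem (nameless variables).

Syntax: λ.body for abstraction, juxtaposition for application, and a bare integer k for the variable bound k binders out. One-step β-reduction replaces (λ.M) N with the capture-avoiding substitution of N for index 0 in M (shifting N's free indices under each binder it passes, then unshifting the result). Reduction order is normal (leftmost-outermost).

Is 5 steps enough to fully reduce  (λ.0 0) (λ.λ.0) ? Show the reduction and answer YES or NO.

Answer: YES — reaches normal form λ.0 in 2 ≤ 5 steps

Working:
  start: (λ.0 0) (λ.λ.0)
  step 1: (λ.λ.0) (λ.λ.0)
  step 2: λ.0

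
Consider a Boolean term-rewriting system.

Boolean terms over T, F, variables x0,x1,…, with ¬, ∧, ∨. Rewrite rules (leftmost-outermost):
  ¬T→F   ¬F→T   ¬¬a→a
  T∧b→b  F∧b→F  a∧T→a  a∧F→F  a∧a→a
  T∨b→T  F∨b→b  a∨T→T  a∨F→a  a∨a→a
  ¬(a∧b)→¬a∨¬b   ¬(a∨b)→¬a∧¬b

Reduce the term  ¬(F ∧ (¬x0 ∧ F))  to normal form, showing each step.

  start: ¬(F ∧ (¬x0 ∧ F))
  →1  ¬F ∨ ¬(¬x0 ∧ F)
  →2  T ∨ ¬(¬x0 ∧ F)
  →3  T

Answer: normal form = T  (in 3 steps)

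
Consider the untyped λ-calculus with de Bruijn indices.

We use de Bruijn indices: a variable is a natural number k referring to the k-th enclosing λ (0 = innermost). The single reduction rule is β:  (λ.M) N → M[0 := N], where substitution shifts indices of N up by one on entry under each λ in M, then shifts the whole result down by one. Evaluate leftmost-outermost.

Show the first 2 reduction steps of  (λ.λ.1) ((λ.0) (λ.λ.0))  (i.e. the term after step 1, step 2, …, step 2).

  start: (λ.λ.1) ((λ.0) (λ.λ.0))
  →1  λ.(λ.0) (λ.λ.0)
  →2  λ.λ.λ.0

Answer: after 2 steps: λ.λ.λ.0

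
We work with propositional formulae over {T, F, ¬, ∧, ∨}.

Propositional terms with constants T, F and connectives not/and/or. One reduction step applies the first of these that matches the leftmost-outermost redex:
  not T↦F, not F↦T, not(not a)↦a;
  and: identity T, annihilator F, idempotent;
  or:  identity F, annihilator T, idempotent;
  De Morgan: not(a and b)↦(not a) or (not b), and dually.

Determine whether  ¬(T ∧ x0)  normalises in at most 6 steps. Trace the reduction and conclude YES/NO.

Answer: YES — reaches normal form ¬x0 in 3 ≤ 6 steps

Derivation:
  start: ¬(T ∧ x0)
  [1] ¬T ∨ ¬x0
  [2] F ∨ ¬x0
  [3] ¬x0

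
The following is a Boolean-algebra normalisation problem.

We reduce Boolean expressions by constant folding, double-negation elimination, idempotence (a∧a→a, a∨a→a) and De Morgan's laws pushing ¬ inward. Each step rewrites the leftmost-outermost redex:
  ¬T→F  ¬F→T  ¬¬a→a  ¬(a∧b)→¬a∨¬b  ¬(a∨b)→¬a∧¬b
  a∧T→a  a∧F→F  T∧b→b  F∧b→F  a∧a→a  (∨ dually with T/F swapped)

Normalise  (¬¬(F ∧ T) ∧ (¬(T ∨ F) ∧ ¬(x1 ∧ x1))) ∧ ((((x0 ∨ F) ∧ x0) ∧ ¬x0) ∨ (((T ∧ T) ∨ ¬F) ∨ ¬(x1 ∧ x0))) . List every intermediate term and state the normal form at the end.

  start: (¬¬(F ∧ T) ∧ (¬(T ∨ F) ∧ ¬(x1 ∧ x1))) ∧ ((((x0 ∨ F) ∧ x0) ∧ ¬x0) ∨ (((T ∧ T) ∨ ¬F) ∨ ¬(x1 ∧ x0)))
  [1] ((F ∧ T) ∧ (¬(T ∨ F) ∧ ¬(x1 ∧ x1))) ∧ ((((x0 ∨ F) ∧ x0) ∧ ¬x0) ∨ (((T ∧ T) ∨ ¬F) ∨ ¬(x1 ∧ x0)))
  [2] (F ∧ (¬(T ∨ F) ∧ ¬(x1 ∧ x1))) ∧ ((((x0 ∨ F) ∧ x0) ∧ ¬x0) ∨ (((T ∧ T) ∨ ¬F) ∨ ¬(x1 ∧ x0)))
  [3] F ∧ ((((x0 ∨ F) ∧ x0) ∧ ¬x0) ∨ (((T ∧ T) ∨ ¬F) ∨ ¬(x1 ∧ x0)))
  [4] F

Answer: normal form = F  (in 4 steps)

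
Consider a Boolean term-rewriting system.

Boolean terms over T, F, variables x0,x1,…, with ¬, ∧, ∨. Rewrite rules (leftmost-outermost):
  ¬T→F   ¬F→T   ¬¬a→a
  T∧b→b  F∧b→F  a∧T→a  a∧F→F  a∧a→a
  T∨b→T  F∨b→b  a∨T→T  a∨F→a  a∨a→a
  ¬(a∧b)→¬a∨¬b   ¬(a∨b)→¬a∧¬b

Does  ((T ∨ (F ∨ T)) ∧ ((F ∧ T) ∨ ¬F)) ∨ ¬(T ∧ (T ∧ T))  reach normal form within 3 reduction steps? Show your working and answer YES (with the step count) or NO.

Answer: NO — after 3 steps the term is (F ∨ ¬F) ∨ ¬(T ∧ (T ∧ T)), not yet normal

Working:
  start: ((T ∨ (F ∨ T)) ∧ ((F ∧ T) ∨ ¬F)) ∨ ¬(T ∧ (T ∧ T))
  step 1: (T ∧ ((F ∧ T) ∨ ¬F)) ∨ ¬(T ∧ (T ∧ T))
  step 2: ((F ∧ T) ∨ ¬F) ∨ ¬(T ∧ (T ∧ T))
  step 3: (F ∨ ¬F) ∨ ¬(T ∧ (T ∧ T))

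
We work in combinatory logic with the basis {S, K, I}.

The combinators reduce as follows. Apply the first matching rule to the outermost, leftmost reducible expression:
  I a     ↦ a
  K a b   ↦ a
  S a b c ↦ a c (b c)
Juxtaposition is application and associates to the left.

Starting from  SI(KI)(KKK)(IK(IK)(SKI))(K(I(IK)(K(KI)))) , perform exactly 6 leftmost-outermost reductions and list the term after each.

Answer: after 6 steps: K(I(IK)(K(KI)))

Reduction:
  start: SI(KI)(KKK)(IK(IK)(SKI))(K(I(IK)(K(KI))))
  →1  I(KKK)(KI(KKK))(IK(IK)(SKI))(K(I(IK)(K(KI))))
  →2  KKK(KI(KKK))(IK(IK)(SKI))(K(I(IK)(K(KI))))
  →3  K(KI(KKK))(IK(IK)(SKI))(K(I(IK)(K(KI))))
  →4  KI(KKK)(K(I(IK)(K(KI))))
  →5  I(K(I(IK)(K(KI))))
  →6  K(I(IK)(K(KI)))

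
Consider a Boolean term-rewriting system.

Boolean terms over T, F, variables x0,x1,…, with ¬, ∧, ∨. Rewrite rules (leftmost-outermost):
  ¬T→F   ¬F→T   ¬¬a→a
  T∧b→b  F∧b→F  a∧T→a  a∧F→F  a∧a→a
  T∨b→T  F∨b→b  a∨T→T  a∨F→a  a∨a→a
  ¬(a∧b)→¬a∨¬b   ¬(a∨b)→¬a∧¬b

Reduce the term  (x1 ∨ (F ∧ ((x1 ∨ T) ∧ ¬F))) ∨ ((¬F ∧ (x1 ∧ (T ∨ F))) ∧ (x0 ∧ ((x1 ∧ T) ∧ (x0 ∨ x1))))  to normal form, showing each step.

Answer: normal form = x1 ∨ (x1 ∧ (x0 ∧ (x1 ∧ (x0 ∨ x1))))  (in 7 steps)

Derivation:
  start: (x1 ∨ (F ∧ ((x1 ∨ T) ∧ ¬F))) ∨ ((¬F ∧ (x1 ∧ (T ∨ F))) ∧ (x0 ∧ ((x1 ∧ T) ∧ (x0 ∨ x1))))
  →1  (x1 ∨ F) ∨ ((¬F ∧ (x1 ∧ (T ∨ F))) ∧ (x0 ∧ ((x1 ∧ T) ∧ (x0 ∨ x1))))
  →2  x1 ∨ ((¬F ∧ (x1 ∧ (T ∨ F))) ∧ (x0 ∧ ((x1 ∧ T) ∧ (x0 ∨ x1))))
  →3  x1 ∨ ((T ∧ (x1 ∧ (T ∨ F))) ∧ (x0 ∧ ((x1 ∧ T) ∧ (x0 ∨ x1))))
  →4  x1 ∨ ((x1 ∧ (T ∨ F)) ∧ (x0 ∧ ((x1 ∧ T) ∧ (x0 ∨ x1))))
  →5  x1 ∨ ((x1 ∧ T) ∧ (x0 ∧ ((x1 ∧ T) ∧ (x0 ∨ x1))))
  →6  x1 ∨ (x1 ∧ (x0 ∧ ((x1 ∧ T) ∧ (x0 ∨ x1))))
  →7  x1 ∨ (x1 ∧ (x0 ∧ (x1 ∧ (x0 ∨ x1))))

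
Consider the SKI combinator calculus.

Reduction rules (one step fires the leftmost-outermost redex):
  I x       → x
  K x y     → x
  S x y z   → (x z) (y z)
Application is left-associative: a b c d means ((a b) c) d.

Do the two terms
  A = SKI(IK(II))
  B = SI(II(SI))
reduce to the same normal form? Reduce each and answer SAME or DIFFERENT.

Term A:
  start: SKI(IK(II))
  step 1: K(IK(II))(I(IK(II)))
  step 2: IK(II)
  step 3: K(II)
  step 4: KI

Term B:
  start: SI(II(SI))
  step 1: SI(I(SI))
  step 2: SI(SI)

Answer: DIFFERENT — A ⇓ KI, B ⇓ SI(SI)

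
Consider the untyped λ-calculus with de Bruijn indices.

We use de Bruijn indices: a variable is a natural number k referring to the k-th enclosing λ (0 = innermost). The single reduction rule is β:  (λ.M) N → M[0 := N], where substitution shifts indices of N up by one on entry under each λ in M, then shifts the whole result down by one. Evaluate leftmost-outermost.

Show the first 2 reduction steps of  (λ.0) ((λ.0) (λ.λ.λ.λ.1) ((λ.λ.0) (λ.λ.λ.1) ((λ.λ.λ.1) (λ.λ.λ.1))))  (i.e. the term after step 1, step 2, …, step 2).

  start: (λ.0) ((λ.0) (λ.λ.λ.λ.1) ((λ.λ.0) (λ.λ.λ.1) ((λ.λ.λ.1) (λ.λ.λ.1))))
  [1] (λ.0) (λ.λ.λ.λ.1) ((λ.λ.0) (λ.λ.λ.1) ((λ.λ.λ.1) (λ.λ.λ.1)))
  [2] (λ.λ.λ.λ.1) ((λ.λ.0) (λ.λ.λ.1) ((λ.λ.λ.1) (λ.λ.λ.1)))

Answer: after 2 steps: (λ.λ.λ.λ.1) ((λ.λ.0) (λ.λ.λ.1) ((λ.λ.λ.1) (λ.λ.λ.1)))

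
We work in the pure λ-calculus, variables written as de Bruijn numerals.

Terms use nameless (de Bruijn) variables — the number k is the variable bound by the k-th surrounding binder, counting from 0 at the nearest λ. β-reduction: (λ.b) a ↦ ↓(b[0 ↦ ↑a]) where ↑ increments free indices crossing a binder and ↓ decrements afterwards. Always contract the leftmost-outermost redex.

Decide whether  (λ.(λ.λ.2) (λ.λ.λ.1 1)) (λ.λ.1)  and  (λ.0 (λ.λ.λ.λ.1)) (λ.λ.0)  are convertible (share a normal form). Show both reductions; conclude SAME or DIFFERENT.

Answer: DIFFERENT — A ⇓ λ.λ.λ.1, B ⇓ λ.0

Working:
Term A:
  start: (λ.(λ.λ.2) (λ.λ.λ.1 1)) (λ.λ.1)
  step 1: (λ.λ.λ.λ.1) (λ.λ.λ.1 1)
  step 2: λ.λ.λ.1

Term B:
  start: (λ.0 (λ.λ.λ.λ.1)) (λ.λ.0)
  step 1: (λ.λ.0) (λ.λ.λ.λ.1)
  step 2: λ.0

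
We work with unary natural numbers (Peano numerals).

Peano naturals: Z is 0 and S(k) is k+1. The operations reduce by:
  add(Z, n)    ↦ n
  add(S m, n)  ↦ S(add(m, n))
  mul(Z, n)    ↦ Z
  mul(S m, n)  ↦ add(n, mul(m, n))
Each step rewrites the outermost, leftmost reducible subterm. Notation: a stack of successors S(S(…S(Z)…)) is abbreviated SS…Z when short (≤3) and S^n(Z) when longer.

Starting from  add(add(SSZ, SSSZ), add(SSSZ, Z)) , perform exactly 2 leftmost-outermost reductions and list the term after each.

  start: add(add(SSZ, SSSZ), add(SSSZ, Z))
  [1] add(S(add(SZ, SSSZ)), add(SSSZ, Z))
  [2] S(add(add(SZ, SSSZ), add(SSSZ, Z)))

Answer: after 2 steps: S(add(add(SZ, SSSZ), add(SSSZ, Z)))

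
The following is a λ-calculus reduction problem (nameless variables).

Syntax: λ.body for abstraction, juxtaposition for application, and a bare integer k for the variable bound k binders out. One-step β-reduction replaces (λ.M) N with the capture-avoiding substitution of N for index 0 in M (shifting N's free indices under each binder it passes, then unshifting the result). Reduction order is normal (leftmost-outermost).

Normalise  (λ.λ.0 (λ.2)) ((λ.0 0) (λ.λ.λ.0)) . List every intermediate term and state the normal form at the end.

  start: (λ.λ.0 (λ.2)) ((λ.0 0) (λ.λ.λ.0))
  step 1: λ.0 (λ.(λ.0 0) (λ.λ.λ.0))
  step 2: λ.0 (λ.(λ.λ.λ.0) (λ.λ.λ.0))
  step 3: λ.0 (λ.λ.λ.0)

Answer: normal form = λ.0 (λ.λ.λ.0)  (in 3 steps)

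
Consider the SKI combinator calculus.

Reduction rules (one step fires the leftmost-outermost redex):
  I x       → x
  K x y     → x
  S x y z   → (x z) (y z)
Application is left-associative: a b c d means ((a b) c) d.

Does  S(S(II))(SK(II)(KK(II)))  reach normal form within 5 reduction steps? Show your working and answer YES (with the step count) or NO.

  start: S(S(II))(SK(II)(KK(II)))
  step 1: S(SI)(SK(II)(KK(II)))
  step 2: S(SI)(K(KK(II))(II(KK(II))))
  step 3: S(SI)(KK(II))
  step 4: S(SI)K

Answer: YES — reaches normal form S(SI)K in 4 ≤ 5 steps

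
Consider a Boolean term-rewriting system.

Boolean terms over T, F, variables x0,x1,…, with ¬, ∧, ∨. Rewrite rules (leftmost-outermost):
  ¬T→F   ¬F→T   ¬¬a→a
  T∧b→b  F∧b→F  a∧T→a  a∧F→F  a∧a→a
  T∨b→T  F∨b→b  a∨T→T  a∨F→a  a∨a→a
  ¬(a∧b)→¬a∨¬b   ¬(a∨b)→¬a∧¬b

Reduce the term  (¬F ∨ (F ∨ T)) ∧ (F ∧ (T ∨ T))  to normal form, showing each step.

Answer: normal form = F  (in 4 steps)

Reduction:
  start: (¬F ∨ (F ∨ T)) ∧ (F ∧ (T ∨ T))
  step 1: (T ∨ (F ∨ T)) ∧ (F ∧ (T ∨ T))
  step 2: T ∧ (F ∧ (T ∨ T))
  step 3: F ∧ (T ∨ T)
  step 4: F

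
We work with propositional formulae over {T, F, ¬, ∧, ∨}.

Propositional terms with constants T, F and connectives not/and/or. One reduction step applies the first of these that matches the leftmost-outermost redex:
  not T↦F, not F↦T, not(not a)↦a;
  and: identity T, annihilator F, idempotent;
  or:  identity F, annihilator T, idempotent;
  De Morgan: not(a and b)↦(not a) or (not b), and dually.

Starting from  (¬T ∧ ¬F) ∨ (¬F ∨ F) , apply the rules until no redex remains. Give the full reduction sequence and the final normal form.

  start: (¬T ∧ ¬F) ∨ (¬F ∨ F)
  step 1: (F ∧ ¬F) ∨ (¬F ∨ F)
  step 2: F ∨ (¬F ∨ F)
  step 3: ¬F ∨ F
  step 4: ¬F
  step 5: T

Answer: normal form = T  (in 5 steps)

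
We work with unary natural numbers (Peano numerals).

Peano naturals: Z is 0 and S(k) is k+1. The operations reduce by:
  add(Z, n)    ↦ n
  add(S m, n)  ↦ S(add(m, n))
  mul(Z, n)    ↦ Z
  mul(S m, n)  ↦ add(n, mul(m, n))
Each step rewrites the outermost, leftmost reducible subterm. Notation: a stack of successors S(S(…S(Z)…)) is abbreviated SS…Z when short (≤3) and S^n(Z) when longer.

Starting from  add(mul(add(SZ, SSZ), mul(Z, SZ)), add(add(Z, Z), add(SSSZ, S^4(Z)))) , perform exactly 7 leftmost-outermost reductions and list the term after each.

Answer: after 7 steps: add(add(Z, mul(SZ, mul(Z, SZ))), add(add(Z, Z), add(SSSZ, S^4(Z))))

Working:
  start: add(mul(add(SZ, SSZ), mul(Z, SZ)), add(add(Z, Z), add(SSSZ, S^4(Z))))
  [1] add(mul(S(add(Z, SSZ)), mul(Z, SZ)), add(add(Z, Z), add(SSSZ, S^4(Z))))
  [2] add(add(mul(Z, SZ), mul(add(Z, SSZ), mul(Z, SZ))), add(add(Z, Z), add(SSSZ, S^4(Z))))
  [3] add(add(Z, mul(add(Z, SSZ), mul(Z, SZ))), add(add(Z, Z), add(SSSZ, S^4(Z))))
  [4] add(mul(add(Z, SSZ), mul(Z, SZ)), add(add(Z, Z), add(SSSZ, S^4(Z))))
  [5] add(mul(SSZ, mul(Z, SZ)), add(add(Z, Z), add(SSSZ, S^4(Z))))
  [6] add(add(mul(Z, SZ), mul(SZ, mul(Z, SZ))), add(add(Z, Z), add(SSSZ, S^4(Z))))
  [7] add(add(Z, mul(SZ, mul(Z, SZ))), add(add(Z, Z), add(SSSZ, S^4(Z))))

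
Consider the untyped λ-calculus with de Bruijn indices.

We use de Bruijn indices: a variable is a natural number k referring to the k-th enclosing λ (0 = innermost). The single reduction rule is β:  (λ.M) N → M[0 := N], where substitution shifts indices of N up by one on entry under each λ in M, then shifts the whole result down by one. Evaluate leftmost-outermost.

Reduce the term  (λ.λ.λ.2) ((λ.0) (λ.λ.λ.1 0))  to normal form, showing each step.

  start: (λ.λ.λ.2) ((λ.0) (λ.λ.λ.1 0))
  →1  λ.λ.(λ.0) (λ.λ.λ.1 0)
  →2  λ.λ.λ.λ.λ.1 0

Answer: normal form = λ.λ.λ.λ.λ.1 0  (in 2 steps)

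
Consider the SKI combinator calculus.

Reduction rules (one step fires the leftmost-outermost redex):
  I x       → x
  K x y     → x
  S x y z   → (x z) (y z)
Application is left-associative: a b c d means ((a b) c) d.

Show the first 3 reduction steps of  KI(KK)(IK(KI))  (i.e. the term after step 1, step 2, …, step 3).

  start: KI(KK)(IK(KI))
  [1] I(IK(KI))
  [2] IK(KI)
  [3] K(KI)

Answer: after 3 steps: K(KI)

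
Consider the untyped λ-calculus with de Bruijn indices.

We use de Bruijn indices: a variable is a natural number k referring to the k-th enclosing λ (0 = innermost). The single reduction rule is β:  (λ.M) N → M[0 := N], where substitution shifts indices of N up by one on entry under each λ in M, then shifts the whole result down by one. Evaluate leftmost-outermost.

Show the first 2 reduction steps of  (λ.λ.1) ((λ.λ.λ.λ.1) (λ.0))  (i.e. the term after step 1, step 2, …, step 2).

  start: (λ.λ.1) ((λ.λ.λ.λ.1) (λ.0))
  step 1: λ.(λ.λ.λ.λ.1) (λ.0)
  step 2: λ.λ.λ.λ.1

Answer: after 2 steps: λ.λ.λ.λ.1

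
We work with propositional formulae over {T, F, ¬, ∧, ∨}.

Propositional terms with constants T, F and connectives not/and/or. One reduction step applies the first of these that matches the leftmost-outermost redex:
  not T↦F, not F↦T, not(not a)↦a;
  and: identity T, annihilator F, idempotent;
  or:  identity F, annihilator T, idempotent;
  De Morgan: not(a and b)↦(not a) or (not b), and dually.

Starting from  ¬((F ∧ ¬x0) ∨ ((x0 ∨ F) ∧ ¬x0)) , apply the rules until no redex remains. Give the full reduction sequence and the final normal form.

  start: ¬((F ∧ ¬x0) ∨ ((x0 ∨ F) ∧ ¬x0))
  [1] ¬(F ∧ ¬x0) ∧ ¬((x0 ∨ F) ∧ ¬x0)
  [2] (¬F ∨ ¬¬x0) ∧ ¬((x0 ∨ F) ∧ ¬x0)
  [3] (T ∨ ¬¬x0) ∧ ¬((x0 ∨ F) ∧ ¬x0)
  [4] T ∧ ¬((x0 ∨ F) ∧ ¬x0)
  [5] ¬((x0 ∨ F) ∧ ¬x0)
  [6] ¬(x0 ∨ F) ∨ ¬¬x0
  [7] (¬x0 ∧ ¬F) ∨ ¬¬x0
  [8] (¬x0 ∧ T) ∨ ¬¬x0
  [9] ¬x0 ∨ ¬¬x0
  [10] ¬x0 ∨ x0

Answer: normal form = ¬x0 ∨ x0  (in 10 steps)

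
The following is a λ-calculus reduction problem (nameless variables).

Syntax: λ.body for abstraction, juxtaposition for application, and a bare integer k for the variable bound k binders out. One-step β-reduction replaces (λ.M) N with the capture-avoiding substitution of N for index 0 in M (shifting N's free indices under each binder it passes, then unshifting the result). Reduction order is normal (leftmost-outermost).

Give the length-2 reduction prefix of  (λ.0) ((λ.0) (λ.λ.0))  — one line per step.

Answer: after 2 steps: λ.λ.0

Derivation:
  start: (λ.0) ((λ.0) (λ.λ.0))
  →1  (λ.0) (λ.λ.0)
  →2  λ.λ.0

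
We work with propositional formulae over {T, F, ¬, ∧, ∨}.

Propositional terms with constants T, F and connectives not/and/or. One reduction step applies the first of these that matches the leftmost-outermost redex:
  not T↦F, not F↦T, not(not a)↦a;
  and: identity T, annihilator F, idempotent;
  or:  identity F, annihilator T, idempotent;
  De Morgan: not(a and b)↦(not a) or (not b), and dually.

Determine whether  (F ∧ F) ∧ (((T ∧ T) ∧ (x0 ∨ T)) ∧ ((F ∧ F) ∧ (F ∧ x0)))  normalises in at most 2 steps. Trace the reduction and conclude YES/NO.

  start: (F ∧ F) ∧ (((T ∧ T) ∧ (x0 ∨ T)) ∧ ((F ∧ F) ∧ (F ∧ x0)))
  →1  F ∧ (((T ∧ T) ∧ (x0 ∨ T)) ∧ ((F ∧ F) ∧ (F ∧ x0)))
  →2  F

Answer: YES — reaches normal form F in 2 ≤ 2 steps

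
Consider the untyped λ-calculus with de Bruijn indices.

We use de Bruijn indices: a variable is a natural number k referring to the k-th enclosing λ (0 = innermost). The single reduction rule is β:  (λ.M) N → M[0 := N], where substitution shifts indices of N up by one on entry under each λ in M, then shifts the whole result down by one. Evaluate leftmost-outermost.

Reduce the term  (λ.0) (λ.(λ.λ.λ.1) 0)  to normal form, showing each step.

  start: (λ.0) (λ.(λ.λ.λ.1) 0)
  →1  λ.(λ.λ.λ.1) 0
  →2  λ.λ.λ.1

Answer: normal form = λ.λ.λ.1  (in 2 steps)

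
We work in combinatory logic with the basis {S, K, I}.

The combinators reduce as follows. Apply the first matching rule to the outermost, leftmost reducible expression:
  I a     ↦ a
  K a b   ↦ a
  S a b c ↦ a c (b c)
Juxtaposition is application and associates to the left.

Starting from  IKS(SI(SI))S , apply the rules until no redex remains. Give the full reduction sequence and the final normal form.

  start: IKS(SI(SI))S
  [1] KS(SI(SI))S
  [2] SS

Answer: normal form = SS  (in 2 steps)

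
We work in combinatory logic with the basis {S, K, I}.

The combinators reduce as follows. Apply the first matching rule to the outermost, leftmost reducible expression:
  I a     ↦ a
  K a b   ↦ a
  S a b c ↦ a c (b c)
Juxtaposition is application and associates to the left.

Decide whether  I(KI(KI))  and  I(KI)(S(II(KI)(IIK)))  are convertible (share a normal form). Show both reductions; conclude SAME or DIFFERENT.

Answer: SAME — A ⇓ I, B ⇓ I

Reduction:
Term A:
  start: I(KI(KI))
  [1] KI(KI)
  [2] I

Term B:
  start: I(KI)(S(II(KI)(IIK)))
  [1] KI(S(II(KI)(IIK)))
  [2] I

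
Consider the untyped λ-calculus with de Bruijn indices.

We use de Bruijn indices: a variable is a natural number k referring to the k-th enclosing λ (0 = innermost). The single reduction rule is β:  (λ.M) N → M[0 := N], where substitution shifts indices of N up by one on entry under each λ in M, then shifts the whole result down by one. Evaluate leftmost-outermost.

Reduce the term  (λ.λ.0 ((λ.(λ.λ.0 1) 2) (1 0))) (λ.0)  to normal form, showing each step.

Answer: normal form = λ.0 (λ.0 (λ.0))  (in 3 steps)

Derivation:
  start: (λ.λ.0 ((λ.(λ.λ.0 1) 2) (1 0))) (λ.0)
  →1  λ.0 ((λ.(λ.λ.0 1) (λ.0)) ((λ.0) 0))
  →2  λ.0 ((λ.λ.0 1) (λ.0))
  →3  λ.0 (λ.0 (λ.0))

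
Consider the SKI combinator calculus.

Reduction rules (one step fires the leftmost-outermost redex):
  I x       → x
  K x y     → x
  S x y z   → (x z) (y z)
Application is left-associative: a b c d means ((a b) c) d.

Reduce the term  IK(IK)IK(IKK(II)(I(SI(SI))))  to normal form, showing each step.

Answer: normal form = K  (in 4 steps)

Derivation:
  start: IK(IK)IK(IKK(II)(I(SI(SI))))
  →1  K(IK)IK(IKK(II)(I(SI(SI))))
  →2  IKK(IKK(II)(I(SI(SI))))
  →3  KK(IKK(II)(I(SI(SI))))
  →4  K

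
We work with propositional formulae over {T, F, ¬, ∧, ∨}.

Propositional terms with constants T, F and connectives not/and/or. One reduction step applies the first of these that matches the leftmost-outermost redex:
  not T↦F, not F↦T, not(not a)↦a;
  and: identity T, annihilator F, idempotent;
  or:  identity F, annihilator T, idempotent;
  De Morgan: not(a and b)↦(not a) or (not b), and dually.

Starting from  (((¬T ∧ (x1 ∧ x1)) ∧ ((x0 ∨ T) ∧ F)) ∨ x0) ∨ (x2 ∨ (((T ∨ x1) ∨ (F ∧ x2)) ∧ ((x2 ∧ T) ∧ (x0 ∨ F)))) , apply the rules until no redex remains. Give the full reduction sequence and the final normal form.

  start: (((¬T ∧ (x1 ∧ x1)) ∧ ((x0 ∨ T) ∧ F)) ∨ x0) ∨ (x2 ∨ (((T ∨ x1) ∨ (F ∧ x2)) ∧ ((x2 ∧ T) ∧ (x0 ∨ F))))
  [1] (((F ∧ (x1 ∧ x1)) ∧ ((x0 ∨ T) ∧ F)) ∨ x0) ∨ (x2 ∨ (((T ∨ x1) ∨ (F ∧ x2)) ∧ ((x2 ∧ T) ∧ (x0 ∨ F))))
  [2] ((F ∧ ((x0 ∨ T) ∧ F)) ∨ x0) ∨ (x2 ∨ (((T ∨ x1) ∨ (F ∧ x2)) ∧ ((x2 ∧ T) ∧ (x0 ∨ F))))
  [3] (F ∨ x0) ∨ (x2 ∨ (((T ∨ x1) ∨ (F ∧ x2)) ∧ ((x2 ∧ T) ∧ (x0 ∨ F))))
  [4] x0 ∨ (x2 ∨ (((T ∨ x1) ∨ (F ∧ x2)) ∧ ((x2 ∧ T) ∧ (x0 ∨ F))))
  [5] x0 ∨ (x2 ∨ ((T ∨ (F ∧ x2)) ∧ ((x2 ∧ T) ∧ (x0 ∨ F))))
  [6] x0 ∨ (x2 ∨ (T ∧ ((x2 ∧ T) ∧ (x0 ∨ F))))
  [7] x0 ∨ (x2 ∨ ((x2 ∧ T) ∧ (x0 ∨ F)))
  [8] x0 ∨ (x2 ∨ (x2 ∧ (x0 ∨ F)))
  [9] x0 ∨ (x2 ∨ (x2 ∧ x0))

Answer: normal form = x0 ∨ (x2 ∨ (x2 ∧ x0))  (in 9 steps)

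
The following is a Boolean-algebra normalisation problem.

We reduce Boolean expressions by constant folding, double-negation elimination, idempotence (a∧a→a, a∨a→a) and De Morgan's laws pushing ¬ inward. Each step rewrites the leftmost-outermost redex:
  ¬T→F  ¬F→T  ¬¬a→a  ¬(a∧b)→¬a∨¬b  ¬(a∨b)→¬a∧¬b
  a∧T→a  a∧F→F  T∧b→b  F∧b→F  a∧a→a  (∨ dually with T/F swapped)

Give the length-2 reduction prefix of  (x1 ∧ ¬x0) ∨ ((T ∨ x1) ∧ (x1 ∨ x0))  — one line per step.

  start: (x1 ∧ ¬x0) ∨ ((T ∨ x1) ∧ (x1 ∨ x0))
  →1  (x1 ∧ ¬x0) ∨ (T ∧ (x1 ∨ x0))
  →2  (x1 ∧ ¬x0) ∨ (x1 ∨ x0)

Answer: after 2 steps: (x1 ∧ ¬x0) ∨ (x1 ∨ x0)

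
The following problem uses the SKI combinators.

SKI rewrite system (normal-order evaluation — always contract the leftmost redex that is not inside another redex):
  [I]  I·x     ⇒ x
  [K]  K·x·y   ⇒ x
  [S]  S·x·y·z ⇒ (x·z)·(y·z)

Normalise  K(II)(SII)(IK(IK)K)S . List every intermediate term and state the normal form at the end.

Answer: normal form = KS  (in 6 steps)

Working:
  start: K(II)(SII)(IK(IK)K)S
  →1  II(IK(IK)K)S
  →2  I(IK(IK)K)S
  →3  IK(IK)KS
  →4  K(IK)KS
  →5  IKS
  →6  KS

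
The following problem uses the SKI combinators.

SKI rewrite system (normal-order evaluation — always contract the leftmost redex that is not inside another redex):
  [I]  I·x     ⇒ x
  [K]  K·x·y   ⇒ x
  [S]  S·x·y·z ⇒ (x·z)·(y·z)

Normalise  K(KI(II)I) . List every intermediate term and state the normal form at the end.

Answer: normal form = KI  (in 2 steps)

Derivation:
  start: K(KI(II)I)
  step 1: K(II)
  step 2: KI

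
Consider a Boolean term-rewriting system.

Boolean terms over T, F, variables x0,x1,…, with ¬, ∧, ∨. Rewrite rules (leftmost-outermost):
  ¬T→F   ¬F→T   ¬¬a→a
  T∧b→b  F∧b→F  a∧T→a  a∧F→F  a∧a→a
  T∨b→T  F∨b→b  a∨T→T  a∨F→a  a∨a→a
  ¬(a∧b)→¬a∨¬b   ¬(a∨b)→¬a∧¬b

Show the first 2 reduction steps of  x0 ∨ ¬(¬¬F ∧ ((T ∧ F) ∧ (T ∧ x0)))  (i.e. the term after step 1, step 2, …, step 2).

Answer: after 2 steps: x0 ∨ (¬F ∨ ¬((T ∧ F) ∧ (T ∧ x0)))

Working:
  start: x0 ∨ ¬(¬¬F ∧ ((T ∧ F) ∧ (T ∧ x0)))
  →1  x0 ∨ (¬¬¬F ∨ ¬((T ∧ F) ∧ (T ∧ x0)))
  →2  x0 ∨ (¬F ∨ ¬((T ∧ F) ∧ (T ∧ x0)))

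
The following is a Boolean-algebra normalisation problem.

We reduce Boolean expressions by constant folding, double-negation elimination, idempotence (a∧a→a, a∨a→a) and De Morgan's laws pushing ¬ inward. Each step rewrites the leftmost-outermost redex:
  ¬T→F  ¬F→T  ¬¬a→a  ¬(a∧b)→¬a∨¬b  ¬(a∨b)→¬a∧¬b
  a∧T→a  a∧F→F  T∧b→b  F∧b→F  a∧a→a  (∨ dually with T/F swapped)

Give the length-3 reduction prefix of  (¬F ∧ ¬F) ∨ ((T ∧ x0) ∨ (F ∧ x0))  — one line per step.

  start: (¬F ∧ ¬F) ∨ ((T ∧ x0) ∨ (F ∧ x0))
  →1  ¬F ∨ ((T ∧ x0) ∨ (F ∧ x0))
  →2  T ∨ ((T ∧ x0) ∨ (F ∧ x0))
  →3  T

Answer: after 3 steps: T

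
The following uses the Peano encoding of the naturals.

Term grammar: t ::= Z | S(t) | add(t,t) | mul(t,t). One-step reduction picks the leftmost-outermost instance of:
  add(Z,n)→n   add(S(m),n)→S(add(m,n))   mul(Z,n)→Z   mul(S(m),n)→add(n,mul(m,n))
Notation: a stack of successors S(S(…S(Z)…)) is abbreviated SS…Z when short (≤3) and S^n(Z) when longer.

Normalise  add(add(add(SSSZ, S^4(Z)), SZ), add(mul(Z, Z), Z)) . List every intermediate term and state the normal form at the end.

Answer: normal form = S^8(Z)  (in 23 steps)

Reduction:
  start: add(add(add(SSSZ, S^4(Z)), SZ), add(mul(Z, Z), Z))
  step 1: add(add(S(add(SSZ, S^4(Z))), SZ), add(mul(Z, Z), Z))
  step 2: add(S(add(add(SSZ, S^4(Z)), SZ)), add(mul(Z, Z), Z))
  step 3: S(add(add(add(SSZ, S^4(Z)), SZ), add(mul(Z, Z), Z)))
  step 4: S(add(add(S(add(SZ, S^4(Z))), SZ), add(mul(Z, Z), Z)))
  step 5: S(add(S(add(add(SZ, S^4(Z)), SZ)), add(mul(Z, Z), Z)))
  step 6: S(S(add(add(add(SZ, S^4(Z)), SZ), add(mul(Z, Z), Z))))
  step 7: S(S(add(add(S(add(Z, S^4(Z))), SZ), add(mul(Z, Z), Z))))
  step 8: S(S(add(S(add(add(Z, S^4(Z)), SZ)), add(mul(Z, Z), Z))))
  step 9: S(S(S(add(add(add(Z, S^4(Z)), SZ), add(mul(Z, Z), Z)))))
  step 10: S(S(S(add(add(S^4(Z), SZ), add(mul(Z, Z), Z)))))
  step 11: S(S(S(add(S(add(SSSZ, SZ)), add(mul(Z, Z), Z)))))
  step 12: S(S(S(S(add(add(SSSZ, SZ), add(mul(Z, Z), Z))))))
  step 13: S(S(S(S(add(S(add(SSZ, SZ)), add(mul(Z, Z), Z))))))
  step 14: S(S(S(S(S(add(add(SSZ, SZ), add(mul(Z, Z), Z)))))))
  step 15: S(S(S(S(S(add(S(add(SZ, SZ)), add(mul(Z, Z), Z)))))))
  step 16: S(S(S(S(S(S(add(add(SZ, SZ), add(mul(Z, Z), Z))))))))
  step 17: S(S(S(S(S(S(add(S(add(Z, SZ)), add(mul(Z, Z), Z))))))))
  step 18: S(S(S(S(S(S(S(add(add(Z, SZ), add(mul(Z, Z), Z)))))))))
  step 19: S(S(S(S(S(S(S(add(SZ, add(mul(Z, Z), Z)))))))))
  step 20: S(S(S(S(S(S(S(S(add(Z, add(mul(Z, Z), Z))))))))))
  step 21: S(S(S(S(S(S(S(S(add(mul(Z, Z), Z)))))))))
  step 22: S(S(S(S(S(S(S(S(add(Z, Z)))))))))
  step 23: S^8(Z)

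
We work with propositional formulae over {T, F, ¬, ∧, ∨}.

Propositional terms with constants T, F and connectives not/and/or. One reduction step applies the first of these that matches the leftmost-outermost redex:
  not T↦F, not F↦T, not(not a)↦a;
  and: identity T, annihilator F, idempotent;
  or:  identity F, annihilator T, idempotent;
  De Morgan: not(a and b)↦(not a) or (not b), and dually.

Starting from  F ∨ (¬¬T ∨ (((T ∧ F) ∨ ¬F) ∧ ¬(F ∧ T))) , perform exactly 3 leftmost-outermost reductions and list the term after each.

Answer: after 3 steps: T

Reduction:
  start: F ∨ (¬¬T ∨ (((T ∧ F) ∨ ¬F) ∧ ¬(F ∧ T)))
  [1] ¬¬T ∨ (((T ∧ F) ∨ ¬F) ∧ ¬(F ∧ T))
  [2] T ∨ (((T ∧ F) ∨ ¬F) ∧ ¬(F ∧ T))
  [3] T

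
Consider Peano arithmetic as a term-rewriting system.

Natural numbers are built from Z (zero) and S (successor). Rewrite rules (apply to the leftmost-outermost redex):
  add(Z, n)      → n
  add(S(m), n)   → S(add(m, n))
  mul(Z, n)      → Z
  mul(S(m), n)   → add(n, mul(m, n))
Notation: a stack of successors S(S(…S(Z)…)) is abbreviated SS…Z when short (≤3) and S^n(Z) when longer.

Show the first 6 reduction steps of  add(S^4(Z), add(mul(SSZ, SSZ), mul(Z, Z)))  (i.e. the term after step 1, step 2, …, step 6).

Answer: after 6 steps: S(S(S(S(add(add(SSZ, mul(SZ, SSZ)), mul(Z, Z))))))

Reduction:
  start: add(S^4(Z), add(mul(SSZ, SSZ), mul(Z, Z)))
  →1  S(add(SSSZ, add(mul(SSZ, SSZ), mul(Z, Z))))
  →2  S(S(add(SSZ, add(mul(SSZ, SSZ), mul(Z, Z)))))
  →3  S(S(S(add(SZ, add(mul(SSZ, SSZ), mul(Z, Z))))))
  →4  S(S(S(S(add(Z, add(mul(SSZ, SSZ), mul(Z, Z)))))))
  →5  S(S(S(S(add(mul(SSZ, SSZ), mul(Z, Z))))))
  →6  S(S(S(S(add(add(SSZ, mul(SZ, SSZ)), mul(Z, Z))))))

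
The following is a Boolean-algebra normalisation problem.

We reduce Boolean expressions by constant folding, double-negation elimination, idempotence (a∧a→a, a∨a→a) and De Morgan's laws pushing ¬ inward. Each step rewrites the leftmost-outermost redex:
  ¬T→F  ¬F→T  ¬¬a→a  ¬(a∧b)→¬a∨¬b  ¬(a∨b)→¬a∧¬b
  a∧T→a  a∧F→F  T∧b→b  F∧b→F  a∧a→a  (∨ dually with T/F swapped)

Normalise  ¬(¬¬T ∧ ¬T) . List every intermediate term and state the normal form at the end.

Answer: normal form = T  (in 5 steps)

Working:
  start: ¬(¬¬T ∧ ¬T)
  [1] ¬¬¬T ∨ ¬¬T
  [2] ¬T ∨ ¬¬T
  [3] F ∨ ¬¬T
  [4] ¬¬T
  [5] T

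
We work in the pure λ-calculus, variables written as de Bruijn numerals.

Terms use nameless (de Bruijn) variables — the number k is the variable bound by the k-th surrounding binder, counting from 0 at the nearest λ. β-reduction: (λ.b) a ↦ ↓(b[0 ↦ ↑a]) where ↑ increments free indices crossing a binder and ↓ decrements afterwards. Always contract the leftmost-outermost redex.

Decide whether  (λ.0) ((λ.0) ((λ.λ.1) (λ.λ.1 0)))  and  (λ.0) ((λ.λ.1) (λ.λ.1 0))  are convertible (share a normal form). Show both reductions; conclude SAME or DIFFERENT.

Answer: SAME — A ⇓ λ.λ.λ.1 0, B ⇓ λ.λ.λ.1 0

Reduction:
Term A:
  start: (λ.0) ((λ.0) ((λ.λ.1) (λ.λ.1 0)))
  step 1: (λ.0) ((λ.λ.1) (λ.λ.1 0))
  step 2: (λ.λ.1) (λ.λ.1 0)
  step 3: λ.λ.λ.1 0

Term B:
  start: (λ.0) ((λ.λ.1) (λ.λ.1 0))
  step 1: (λ.λ.1) (λ.λ.1 0)
  step 2: λ.λ.λ.1 0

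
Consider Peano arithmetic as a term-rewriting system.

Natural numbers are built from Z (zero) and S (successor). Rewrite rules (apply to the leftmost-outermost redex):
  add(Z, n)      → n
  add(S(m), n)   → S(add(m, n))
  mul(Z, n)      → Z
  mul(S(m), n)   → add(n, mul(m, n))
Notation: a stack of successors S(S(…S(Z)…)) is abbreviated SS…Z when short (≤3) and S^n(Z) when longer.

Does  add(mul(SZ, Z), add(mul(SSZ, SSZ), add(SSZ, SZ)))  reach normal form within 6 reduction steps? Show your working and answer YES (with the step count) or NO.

Answer: NO — after 6 steps the term is add(S(add(SZ, mul(SZ, SSZ))), add(SSZ, SZ)), not yet normal

Working:
  start: add(mul(SZ, Z), add(mul(SSZ, SSZ), add(SSZ, SZ)))
  step 1: add(add(Z, mul(Z, Z)), add(mul(SSZ, SSZ), add(SSZ, SZ)))
  step 2: add(mul(Z, Z), add(mul(SSZ, SSZ), add(SSZ, SZ)))
  step 3: add(Z, add(mul(SSZ, SSZ), add(SSZ, SZ)))
  step 4: add(mul(SSZ, SSZ), add(SSZ, SZ))
  step 5: add(add(SSZ, mul(SZ, SSZ)), add(SSZ, SZ))
  step 6: add(S(add(SZ, mul(SZ, SSZ))), add(SSZ, SZ))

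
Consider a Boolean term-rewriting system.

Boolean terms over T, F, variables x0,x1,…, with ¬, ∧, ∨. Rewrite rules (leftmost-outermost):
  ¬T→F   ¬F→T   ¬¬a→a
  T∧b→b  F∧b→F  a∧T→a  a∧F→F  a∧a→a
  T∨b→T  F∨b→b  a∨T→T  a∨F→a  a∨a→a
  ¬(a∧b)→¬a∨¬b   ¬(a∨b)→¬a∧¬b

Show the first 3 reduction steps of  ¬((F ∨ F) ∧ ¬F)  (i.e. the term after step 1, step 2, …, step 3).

  start: ¬((F ∨ F) ∧ ¬F)
  →1  ¬(F ∨ F) ∨ ¬¬F
  →2  (¬F ∧ ¬F) ∨ ¬¬F
  →3  ¬F ∨ ¬¬F

Answer: after 3 steps: ¬F ∨ ¬¬F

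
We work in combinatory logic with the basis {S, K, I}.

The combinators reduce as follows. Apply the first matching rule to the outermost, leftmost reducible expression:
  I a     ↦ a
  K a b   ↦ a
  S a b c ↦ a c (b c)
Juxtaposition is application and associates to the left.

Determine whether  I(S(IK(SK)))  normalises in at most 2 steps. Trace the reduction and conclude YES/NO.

  start: I(S(IK(SK)))
  [1] S(IK(SK))
  [2] S(K(SK))

Answer: YES — reaches normal form S(K(SK)) in 2 ≤ 2 steps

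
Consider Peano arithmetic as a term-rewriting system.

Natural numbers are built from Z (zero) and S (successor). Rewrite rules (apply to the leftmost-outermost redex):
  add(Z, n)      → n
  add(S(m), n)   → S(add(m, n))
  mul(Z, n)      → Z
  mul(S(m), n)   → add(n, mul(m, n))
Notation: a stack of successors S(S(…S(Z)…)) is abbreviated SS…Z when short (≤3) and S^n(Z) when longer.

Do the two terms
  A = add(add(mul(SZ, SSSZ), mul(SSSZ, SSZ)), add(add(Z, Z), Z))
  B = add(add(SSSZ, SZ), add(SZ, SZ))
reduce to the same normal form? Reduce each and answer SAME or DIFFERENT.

Answer: DIFFERENT — A ⇓ S^9(Z), B ⇓ S^6(Z)

Reduction:
Term A:
  start: add(add(mul(SZ, SSSZ), mul(SSSZ, SSZ)), add(add(Z, Z), Z))
  step 1: add(add(add(SSSZ, mul(Z, SSSZ)), mul(SSSZ, SSZ)), add(add(Z, Z), Z))
  step 2: add(add(S(add(SSZ, mul(Z, SSSZ))), mul(SSSZ, SSZ)), add(add(Z, Z), Z))
  step 3: add(S(add(add(SSZ, mul(Z, SSSZ)), mul(SSSZ, SSZ))), add(add(Z, Z), Z))
  step 4: S(add(add(add(SSZ, mul(Z, SSSZ)), mul(SSSZ, SSZ)), add(add(Z, Z), Z)))
  step 5: S(add(add(S(add(SZ, mul(Z, SSSZ))), mul(SSSZ, SSZ)), add(add(Z, Z), Z)))
  step 6: S(add(S(add(add(SZ, mul(Z, SSSZ)), mul(SSSZ, SSZ))), add(add(Z, Z), Z)))
  step 7: S(S(add(add(add(SZ, mul(Z, SSSZ)), mul(SSSZ, SSZ)), add(add(Z, Z), Z))))
  step 8: S(S(add(add(S(add(Z, mul(Z, SSSZ))), mul(SSSZ, SSZ)), add(add(Z, Z), Z))))
  step 9: S(S(add(S(add(add(Z, mul(Z, SSSZ)), mul(SSSZ, SSZ))), add(add(Z, Z), Z))))
  step 10: S(S(S(add(add(add(Z, mul(Z, SSSZ)), mul(SSSZ, SSZ)), add(add(Z, Z), Z)))))
  step 11: S(S(S(add(add(mul(Z, SSSZ), mul(SSSZ, SSZ)), add(add(Z, Z), Z)))))
  step 12: S(S(S(add(add(Z, mul(SSSZ, SSZ)), add(add(Z, Z), Z)))))
  step 13: S(S(S(add(mul(SSSZ, SSZ), add(add(Z, Z), Z)))))
  step 14: S(S(S(add(add(SSZ, mul(SSZ, SSZ)), add(add(Z, Z), Z)))))
  step 15: S(S(S(add(S(add(SZ, mul(SSZ, SSZ))), add(add(Z, Z), Z)))))
  step 16: S(S(S(S(add(add(SZ, mul(SSZ, SSZ)), add(add(Z, Z), Z))))))
  step 17: S(S(S(S(add(S(add(Z, mul(SSZ, SSZ))), add(add(Z, Z), Z))))))
  step 18: S(S(S(S(S(add(add(Z, mul(SSZ, SSZ)), add(add(Z, Z), Z)))))))
  step 19: S(S(S(S(S(add(mul(SSZ, SSZ), add(add(Z, Z), Z)))))))
  step 20: S(S(S(S(S(add(add(SSZ, mul(SZ, SSZ)), add(add(Z, Z), Z)))))))
  step 21: S(S(S(S(S(add(S(add(SZ, mul(SZ, SSZ))), add(add(Z, Z), Z)))))))
  step 22: S(S(S(S(S(S(add(add(SZ, mul(SZ, SSZ)), add(add(Z, Z), Z))))))))
  step 23: S(S(S(S(S(S(add(S(add(Z, mul(SZ, SSZ))), add(add(Z, Z), Z))))))))
  step 24: S(S(S(S(S(S(S(add(add(Z, mul(SZ, SSZ)), add(add(Z, Z), Z)))))))))
  step 25: S(S(S(S(S(S(S(add(mul(SZ, SSZ), add(add(Z, Z), Z)))))))))
  step 26: S(S(S(S(S(S(S(add(add(SSZ, mul(Z, SSZ)), add(add(Z, Z), Z)))))))))
  step 27: S(S(S(S(S(S(S(add(S(add(SZ, mul(Z, SSZ))), add(add(Z, Z), Z)))))))))
  step 28: S(S(S(S(S(S(S(S(add(add(SZ, mul(Z, SSZ)), add(add(Z, Z), Z))))))))))
  step 29: S(S(S(S(S(S(S(S(add(S(add(Z, mul(Z, SSZ))), add(add(Z, Z), Z))))))))))
  step 30: S(S(S(S(S(S(S(S(S(add(add(Z, mul(Z, SSZ)), add(add(Z, Z), Z)))))))))))
  step 31: S(S(S(S(S(S(S(S(S(add(mul(Z, SSZ), add(add(Z, Z), Z)))))))))))
  step 32: S(S(S(S(S(S(S(S(S(add(Z, add(add(Z, Z), Z)))))))))))
  step 33: S(S(S(S(S(S(S(S(S(add(add(Z, Z), Z))))))))))
  step 34: S(S(S(S(S(S(S(S(S(add(Z, Z))))))))))
  step 35: S^9(Z)

Term B:
  start: add(add(SSSZ, SZ), add(SZ, SZ))
  step 1: add(S(add(SSZ, SZ)), add(SZ, SZ))
  step 2: S(add(add(SSZ, SZ), add(SZ, SZ)))
  step 3: S(add(S(add(SZ, SZ)), add(SZ, SZ)))
  step 4: S(S(add(add(SZ, SZ), add(SZ, SZ))))
  step 5: S(S(add(S(add(Z, SZ)), add(SZ, SZ))))
  step 6: S(S(S(add(add(Z, SZ), add(SZ, SZ)))))
  step 7: S(S(S(add(SZ, add(SZ, SZ)))))
  step 8: S(S(S(S(add(Z, add(SZ, SZ))))))
  step 9: S(S(S(S(add(SZ, SZ)))))
  step 10: S(S(S(S(S(add(Z, SZ))))))
  step 11: S^6(Z)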